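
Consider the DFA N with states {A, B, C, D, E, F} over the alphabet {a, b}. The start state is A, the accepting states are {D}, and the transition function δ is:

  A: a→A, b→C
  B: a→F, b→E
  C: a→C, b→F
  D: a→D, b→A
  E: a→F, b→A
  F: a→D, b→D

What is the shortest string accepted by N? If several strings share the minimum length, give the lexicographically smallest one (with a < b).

A breadth-first search from A reaches an accepting state first via the path A → C → F → D on input bba.
No string of length < 3 is accepted (BFS exhausts all shorter strings without reaching an accepting state), and bba is the lexicographically least accepting string of length 3.

bba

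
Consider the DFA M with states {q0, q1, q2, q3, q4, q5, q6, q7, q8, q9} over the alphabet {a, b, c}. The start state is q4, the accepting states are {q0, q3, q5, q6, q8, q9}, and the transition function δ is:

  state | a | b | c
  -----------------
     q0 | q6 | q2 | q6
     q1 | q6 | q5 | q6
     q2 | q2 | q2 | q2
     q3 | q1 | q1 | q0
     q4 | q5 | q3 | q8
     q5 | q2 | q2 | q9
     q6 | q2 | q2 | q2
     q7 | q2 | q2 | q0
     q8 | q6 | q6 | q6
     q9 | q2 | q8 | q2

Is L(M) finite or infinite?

finite

The useful states (reachable from q4 and able to reach an accepting state) are {q0, q1, q3, q4, q5, q6, q8, q9}.
Restricted to these states the transition graph has no cycle, so every accepting path has bounded length and L is finite.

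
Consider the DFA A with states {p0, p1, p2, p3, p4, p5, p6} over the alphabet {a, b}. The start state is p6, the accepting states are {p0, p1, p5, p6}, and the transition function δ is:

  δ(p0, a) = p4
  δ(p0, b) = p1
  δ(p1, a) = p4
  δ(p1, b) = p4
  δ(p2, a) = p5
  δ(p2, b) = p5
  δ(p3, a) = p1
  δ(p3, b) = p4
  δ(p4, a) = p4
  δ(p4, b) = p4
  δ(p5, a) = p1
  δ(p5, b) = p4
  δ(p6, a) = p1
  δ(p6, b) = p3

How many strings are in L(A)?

The useful subgraph on states {p1, p3, p6} is acyclic, so L(A) is finite; the longest accepting path visits 3 useful states, giving maximum string length 2.
Counting accepting paths from p6 by length: 1 of length 0, 1 of length 1, 1 of length 2. Total 3.

3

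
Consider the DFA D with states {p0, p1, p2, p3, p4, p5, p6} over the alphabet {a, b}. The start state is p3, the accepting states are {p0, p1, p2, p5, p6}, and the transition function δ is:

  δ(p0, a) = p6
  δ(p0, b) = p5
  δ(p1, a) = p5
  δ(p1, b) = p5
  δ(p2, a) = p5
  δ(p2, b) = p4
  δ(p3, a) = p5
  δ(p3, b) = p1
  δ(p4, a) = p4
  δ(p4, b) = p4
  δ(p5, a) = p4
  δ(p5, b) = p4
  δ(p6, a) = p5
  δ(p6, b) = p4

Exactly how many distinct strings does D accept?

The useful subgraph on states {p1, p3, p5} is acyclic, so L(D) is finite; the longest accepting path visits 3 useful states, giving maximum string length 2.
Counting accepting paths from p3 by length: 2 of length 1, 2 of length 2. Total 4.

4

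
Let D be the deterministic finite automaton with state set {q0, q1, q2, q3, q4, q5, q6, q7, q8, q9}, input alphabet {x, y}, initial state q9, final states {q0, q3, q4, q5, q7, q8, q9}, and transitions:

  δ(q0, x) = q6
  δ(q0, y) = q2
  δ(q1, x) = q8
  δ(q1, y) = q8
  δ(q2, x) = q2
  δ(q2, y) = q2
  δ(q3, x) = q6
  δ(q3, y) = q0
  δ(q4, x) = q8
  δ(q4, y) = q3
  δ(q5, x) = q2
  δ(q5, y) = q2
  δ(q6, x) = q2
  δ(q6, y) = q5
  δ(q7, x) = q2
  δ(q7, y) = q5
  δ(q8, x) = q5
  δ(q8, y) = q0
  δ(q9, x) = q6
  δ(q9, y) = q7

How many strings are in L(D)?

The useful subgraph on states {q5, q6, q7, q9} is acyclic, so L(D) is finite; the longest accepting path visits 3 useful states, giving maximum string length 2.
Counting accepting paths from q9 by length: 1 of length 0, 1 of length 1, 2 of length 2. Total 4.

4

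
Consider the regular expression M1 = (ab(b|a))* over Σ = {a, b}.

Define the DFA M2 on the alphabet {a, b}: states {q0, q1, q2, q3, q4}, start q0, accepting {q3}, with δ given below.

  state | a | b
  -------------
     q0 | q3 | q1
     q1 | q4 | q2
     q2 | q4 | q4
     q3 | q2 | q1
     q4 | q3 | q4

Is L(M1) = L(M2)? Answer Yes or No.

The empty string ε is accepted by M1 but rejected by M2.
So L(M1) ≠ L(M2).

No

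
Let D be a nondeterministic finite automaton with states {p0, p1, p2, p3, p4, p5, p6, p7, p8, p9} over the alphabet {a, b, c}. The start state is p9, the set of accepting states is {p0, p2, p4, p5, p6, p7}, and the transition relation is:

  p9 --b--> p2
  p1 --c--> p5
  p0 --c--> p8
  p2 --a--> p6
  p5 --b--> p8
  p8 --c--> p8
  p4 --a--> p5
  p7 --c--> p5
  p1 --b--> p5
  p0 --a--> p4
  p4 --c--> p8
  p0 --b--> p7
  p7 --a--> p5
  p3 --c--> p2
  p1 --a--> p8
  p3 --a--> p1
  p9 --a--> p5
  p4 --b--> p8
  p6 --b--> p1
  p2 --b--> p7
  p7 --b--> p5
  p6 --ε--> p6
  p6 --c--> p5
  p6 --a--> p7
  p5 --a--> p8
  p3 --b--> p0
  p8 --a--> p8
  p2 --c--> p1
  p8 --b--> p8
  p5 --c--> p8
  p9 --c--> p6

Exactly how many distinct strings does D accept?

The useful subgraph on states {p1, p2, p5, p6, p7, p9} is acyclic, so L(D) is finite; the longest accepting path visits 5 useful states, giving maximum string length 4.
Counting accepting paths from p9 by length: 3 of length 1, 4 of length 2, 12 of length 3, 5 of length 4. Total 24.

24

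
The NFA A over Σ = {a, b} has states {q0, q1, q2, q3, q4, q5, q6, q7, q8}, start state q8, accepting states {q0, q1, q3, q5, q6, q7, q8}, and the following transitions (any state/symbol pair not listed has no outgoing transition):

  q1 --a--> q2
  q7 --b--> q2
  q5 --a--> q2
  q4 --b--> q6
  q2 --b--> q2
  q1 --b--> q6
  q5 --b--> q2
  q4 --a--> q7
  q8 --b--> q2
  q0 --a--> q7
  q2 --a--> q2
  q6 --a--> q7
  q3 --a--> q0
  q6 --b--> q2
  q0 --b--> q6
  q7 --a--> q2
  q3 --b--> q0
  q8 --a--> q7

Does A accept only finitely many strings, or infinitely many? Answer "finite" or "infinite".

The useful states (reachable from q8 and able to reach an accepting state) are {q7, q8}.
Restricted to these states the transition graph has no cycle, so every accepting path has bounded length and L is finite.

finite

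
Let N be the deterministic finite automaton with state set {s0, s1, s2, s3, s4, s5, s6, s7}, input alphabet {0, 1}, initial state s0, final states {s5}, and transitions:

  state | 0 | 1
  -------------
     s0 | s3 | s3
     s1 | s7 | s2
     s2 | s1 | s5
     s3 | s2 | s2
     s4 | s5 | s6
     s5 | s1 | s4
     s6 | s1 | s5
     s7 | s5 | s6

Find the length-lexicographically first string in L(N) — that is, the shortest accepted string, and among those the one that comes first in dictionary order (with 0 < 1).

001

A breadth-first search from s0 reaches an accepting state first via the path s0 → s3 → s2 → s5 on input 001.
No string of length < 3 is accepted (BFS exhausts all shorter strings without reaching an accepting state), and 001 is the lexicographically least accepting string of length 3.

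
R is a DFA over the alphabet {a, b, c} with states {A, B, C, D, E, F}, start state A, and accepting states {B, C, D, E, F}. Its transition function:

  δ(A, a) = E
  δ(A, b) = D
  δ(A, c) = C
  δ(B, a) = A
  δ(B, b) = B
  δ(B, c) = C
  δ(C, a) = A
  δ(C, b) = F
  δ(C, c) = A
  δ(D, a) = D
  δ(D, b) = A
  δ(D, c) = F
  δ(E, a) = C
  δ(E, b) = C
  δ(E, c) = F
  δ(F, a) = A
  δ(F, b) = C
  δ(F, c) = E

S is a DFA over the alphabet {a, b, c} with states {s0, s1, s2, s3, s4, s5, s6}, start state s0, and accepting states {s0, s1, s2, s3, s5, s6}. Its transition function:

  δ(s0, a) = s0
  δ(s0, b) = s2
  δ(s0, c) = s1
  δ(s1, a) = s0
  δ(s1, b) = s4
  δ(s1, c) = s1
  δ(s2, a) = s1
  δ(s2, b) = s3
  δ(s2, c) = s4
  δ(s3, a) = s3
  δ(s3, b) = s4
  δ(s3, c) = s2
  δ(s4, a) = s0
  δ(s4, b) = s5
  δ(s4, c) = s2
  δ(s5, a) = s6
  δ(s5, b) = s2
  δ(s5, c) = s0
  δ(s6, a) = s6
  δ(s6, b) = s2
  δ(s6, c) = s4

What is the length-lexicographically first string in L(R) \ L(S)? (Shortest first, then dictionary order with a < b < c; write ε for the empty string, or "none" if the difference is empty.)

The string bc is accepted by R but not by S.
No shorter string lies in the difference, and bc is the lexicographically first length-2 string in L(R) \ L(S).

bc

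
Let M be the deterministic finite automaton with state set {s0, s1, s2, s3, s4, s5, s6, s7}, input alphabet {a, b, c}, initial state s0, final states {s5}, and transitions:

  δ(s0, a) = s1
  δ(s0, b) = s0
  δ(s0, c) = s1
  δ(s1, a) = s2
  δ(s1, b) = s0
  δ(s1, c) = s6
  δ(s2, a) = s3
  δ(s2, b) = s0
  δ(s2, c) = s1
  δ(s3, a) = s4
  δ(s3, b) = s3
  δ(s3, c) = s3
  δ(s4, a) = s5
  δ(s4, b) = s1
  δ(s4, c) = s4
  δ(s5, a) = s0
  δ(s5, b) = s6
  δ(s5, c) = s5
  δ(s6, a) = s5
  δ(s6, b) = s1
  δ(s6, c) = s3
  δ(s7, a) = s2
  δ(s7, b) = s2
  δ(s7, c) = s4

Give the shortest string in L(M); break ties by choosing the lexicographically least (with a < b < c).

aca

A breadth-first search from s0 reaches an accepting state first via the path s0 → s1 → s6 → s5 on input aca.
No string of length < 3 is accepted (BFS exhausts all shorter strings without reaching an accepting state), and aca is the lexicographically least accepting string of length 3.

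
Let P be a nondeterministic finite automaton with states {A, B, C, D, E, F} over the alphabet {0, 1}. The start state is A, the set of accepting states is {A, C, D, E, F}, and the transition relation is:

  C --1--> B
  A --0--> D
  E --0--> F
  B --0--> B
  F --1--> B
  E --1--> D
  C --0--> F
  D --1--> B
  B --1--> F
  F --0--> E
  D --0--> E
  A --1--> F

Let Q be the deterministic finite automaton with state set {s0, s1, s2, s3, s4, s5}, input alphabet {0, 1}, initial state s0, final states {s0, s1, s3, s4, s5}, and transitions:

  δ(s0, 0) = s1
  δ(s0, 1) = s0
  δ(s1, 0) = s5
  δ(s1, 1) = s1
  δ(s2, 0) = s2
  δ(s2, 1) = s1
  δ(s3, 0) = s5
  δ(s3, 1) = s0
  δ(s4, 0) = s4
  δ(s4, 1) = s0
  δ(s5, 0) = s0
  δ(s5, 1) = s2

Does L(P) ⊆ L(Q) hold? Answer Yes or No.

No

The string 001 is in L(P) but not in L(Q).
So L(P) ⊄ L(Q).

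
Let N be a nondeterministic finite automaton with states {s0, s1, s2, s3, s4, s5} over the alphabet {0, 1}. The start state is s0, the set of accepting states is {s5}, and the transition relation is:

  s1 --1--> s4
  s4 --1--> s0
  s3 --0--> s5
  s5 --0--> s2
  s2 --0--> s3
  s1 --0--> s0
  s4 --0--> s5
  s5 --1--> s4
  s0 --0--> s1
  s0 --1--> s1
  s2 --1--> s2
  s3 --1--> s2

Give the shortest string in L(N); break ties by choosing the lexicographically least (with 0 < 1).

010

A breadth-first search from s0 reaches an accepting state first via the path s0 → s1 → s4 → s5 on input 010.
No string of length < 3 is accepted (BFS exhausts all shorter strings without reaching an accepting state), and 010 is the lexicographically least accepting string of length 3.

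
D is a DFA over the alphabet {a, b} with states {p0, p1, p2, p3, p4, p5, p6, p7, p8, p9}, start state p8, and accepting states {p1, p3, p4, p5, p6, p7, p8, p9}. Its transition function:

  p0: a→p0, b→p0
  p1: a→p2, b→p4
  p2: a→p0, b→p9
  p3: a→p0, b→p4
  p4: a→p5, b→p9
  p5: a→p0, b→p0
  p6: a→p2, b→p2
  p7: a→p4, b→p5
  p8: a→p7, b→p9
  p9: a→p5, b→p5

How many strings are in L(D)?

The useful subgraph on states {p4, p5, p7, p8, p9} is acyclic, so L(D) is finite; the longest accepting path visits 5 useful states, giving maximum string length 4.
Counting accepting paths from p8 by length: 1 of length 0, 2 of length 1, 4 of length 2, 2 of length 3, 2 of length 4. Total 11.

11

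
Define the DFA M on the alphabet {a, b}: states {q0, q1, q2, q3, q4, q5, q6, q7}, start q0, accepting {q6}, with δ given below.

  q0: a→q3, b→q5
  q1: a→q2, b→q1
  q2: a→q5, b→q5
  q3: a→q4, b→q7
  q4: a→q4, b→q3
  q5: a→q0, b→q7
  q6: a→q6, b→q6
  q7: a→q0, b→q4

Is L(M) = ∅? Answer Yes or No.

Yes

The states reachable from the start state are {q0, q3, q4, q5, q7}.
None of the accepting states {q6} is reachable, so no string is accepted and L(M) = ∅.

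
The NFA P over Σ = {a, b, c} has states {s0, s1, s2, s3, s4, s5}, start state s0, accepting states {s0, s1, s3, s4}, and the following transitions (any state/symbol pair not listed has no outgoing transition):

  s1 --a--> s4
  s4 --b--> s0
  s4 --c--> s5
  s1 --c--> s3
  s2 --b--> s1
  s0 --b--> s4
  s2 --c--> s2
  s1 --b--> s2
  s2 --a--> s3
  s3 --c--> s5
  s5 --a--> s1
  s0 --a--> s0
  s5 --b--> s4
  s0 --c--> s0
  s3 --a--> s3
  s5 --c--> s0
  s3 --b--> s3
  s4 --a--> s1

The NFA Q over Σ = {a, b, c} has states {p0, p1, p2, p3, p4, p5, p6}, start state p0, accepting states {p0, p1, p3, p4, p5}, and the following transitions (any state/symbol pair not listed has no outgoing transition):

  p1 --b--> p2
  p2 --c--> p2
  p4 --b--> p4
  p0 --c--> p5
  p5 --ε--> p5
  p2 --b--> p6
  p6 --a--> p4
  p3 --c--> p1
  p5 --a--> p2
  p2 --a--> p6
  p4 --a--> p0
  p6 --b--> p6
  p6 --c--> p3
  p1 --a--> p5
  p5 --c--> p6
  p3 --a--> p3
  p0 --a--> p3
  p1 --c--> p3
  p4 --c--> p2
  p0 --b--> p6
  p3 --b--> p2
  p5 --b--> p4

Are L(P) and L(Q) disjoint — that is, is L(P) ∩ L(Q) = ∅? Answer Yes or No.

No

The empty string ε is accepted by both P and Q.
Hence L(P) ∩ L(Q) ≠ ∅.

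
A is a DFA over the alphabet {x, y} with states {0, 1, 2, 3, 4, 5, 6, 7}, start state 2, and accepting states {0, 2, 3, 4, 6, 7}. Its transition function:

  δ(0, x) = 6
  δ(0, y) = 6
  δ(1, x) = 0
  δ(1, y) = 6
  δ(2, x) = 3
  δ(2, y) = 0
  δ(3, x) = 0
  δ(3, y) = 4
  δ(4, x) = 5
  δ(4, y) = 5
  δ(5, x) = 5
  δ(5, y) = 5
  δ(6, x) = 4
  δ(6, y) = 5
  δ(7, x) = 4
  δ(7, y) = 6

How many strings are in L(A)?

13

The useful subgraph on states {0, 2, 3, 4, 6} is acyclic, so L(A) is finite; the longest accepting path visits 5 useful states, giving maximum string length 4.
Counting accepting paths from 2 by length: 1 of length 0, 2 of length 1, 4 of length 2, 4 of length 3, 2 of length 4. Total 13.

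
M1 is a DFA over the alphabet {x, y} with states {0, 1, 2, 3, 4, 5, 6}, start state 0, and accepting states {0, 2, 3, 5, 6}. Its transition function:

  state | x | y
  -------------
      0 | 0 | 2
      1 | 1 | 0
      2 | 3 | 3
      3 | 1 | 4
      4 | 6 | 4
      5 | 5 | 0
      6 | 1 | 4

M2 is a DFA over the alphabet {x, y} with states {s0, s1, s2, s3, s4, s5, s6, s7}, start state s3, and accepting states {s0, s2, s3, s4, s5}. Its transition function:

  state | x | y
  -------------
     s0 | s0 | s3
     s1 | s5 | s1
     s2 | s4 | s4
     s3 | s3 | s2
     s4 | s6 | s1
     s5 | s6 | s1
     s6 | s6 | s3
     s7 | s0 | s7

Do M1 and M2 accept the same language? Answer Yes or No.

Exploring the product automaton M1 × M2 from the start pair (0, s3), following both machines on each input symbol, reaches 6 state pairs: (0, s3), (2, s2), (3, s4), (1, s6), (4, s1), (6, s5).
M1 accepts in {0, 2, 3, 5, 6} and M2 accepts in {s0, s2, s3, s4, s5}. In every reachable pair the two components are either both accepting — (0, s3), (2, s2), (3, s4), (6, s5) — or both non-accepting, so no string is accepted by exactly one of the machines: L(M1) \ L(M2) and L(M2) \ L(M1) are both empty.
Hence every string is accepted by M1 iff it is accepted by M2, and the two languages coincide.

Yes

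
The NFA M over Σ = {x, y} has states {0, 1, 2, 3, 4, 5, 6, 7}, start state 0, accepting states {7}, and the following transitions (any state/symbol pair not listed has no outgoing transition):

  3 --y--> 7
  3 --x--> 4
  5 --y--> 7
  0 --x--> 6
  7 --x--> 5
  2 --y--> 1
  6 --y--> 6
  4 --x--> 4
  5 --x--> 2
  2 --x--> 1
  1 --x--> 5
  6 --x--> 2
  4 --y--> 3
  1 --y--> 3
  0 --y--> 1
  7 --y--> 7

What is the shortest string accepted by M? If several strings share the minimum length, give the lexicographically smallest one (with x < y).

A breadth-first search from 0 reaches an accepting state first via the path 0 → 1 → 5 → 7 on input yxy.
No string of length < 3 is accepted (BFS exhausts all shorter strings without reaching an accepting state), and yxy is the lexicographically least accepting string of length 3.

yxy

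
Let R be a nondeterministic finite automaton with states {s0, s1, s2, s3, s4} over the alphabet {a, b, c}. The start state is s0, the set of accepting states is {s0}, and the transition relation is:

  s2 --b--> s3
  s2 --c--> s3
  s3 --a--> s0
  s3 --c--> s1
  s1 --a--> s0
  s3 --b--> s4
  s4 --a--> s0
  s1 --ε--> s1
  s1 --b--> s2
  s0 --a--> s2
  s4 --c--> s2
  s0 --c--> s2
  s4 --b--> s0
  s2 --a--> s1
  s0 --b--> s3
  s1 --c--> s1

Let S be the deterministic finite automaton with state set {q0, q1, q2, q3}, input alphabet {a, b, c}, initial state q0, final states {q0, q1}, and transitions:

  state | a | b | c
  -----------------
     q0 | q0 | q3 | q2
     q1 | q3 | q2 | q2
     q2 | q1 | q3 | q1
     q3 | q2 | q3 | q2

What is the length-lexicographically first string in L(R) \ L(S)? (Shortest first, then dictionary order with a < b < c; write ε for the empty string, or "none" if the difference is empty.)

The string ba is accepted by R but not by S.
No shorter string lies in the difference, and ba is the lexicographically first length-2 string in L(R) \ L(S).

ba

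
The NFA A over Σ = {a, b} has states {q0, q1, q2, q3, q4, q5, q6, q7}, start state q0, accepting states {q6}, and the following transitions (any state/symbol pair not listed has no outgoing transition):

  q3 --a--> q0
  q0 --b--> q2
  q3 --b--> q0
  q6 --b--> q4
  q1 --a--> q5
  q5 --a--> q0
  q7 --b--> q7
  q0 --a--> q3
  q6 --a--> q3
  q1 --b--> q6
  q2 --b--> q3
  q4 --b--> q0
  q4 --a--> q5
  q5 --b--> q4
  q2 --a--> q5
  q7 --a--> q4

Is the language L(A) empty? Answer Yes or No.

Yes

The states reachable from the start state are {q0, q2, q3, q4, q5}.
None of the accepting states {q6} is reachable, so no string is accepted and L(A) = ∅.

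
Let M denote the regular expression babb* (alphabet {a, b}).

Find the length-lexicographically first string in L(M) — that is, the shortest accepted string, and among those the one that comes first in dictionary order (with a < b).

bab

By inspection of the expression, no string of length less than 3 matches, and bab is the lexicographically first match of length 3.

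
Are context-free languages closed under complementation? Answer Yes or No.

No

CFLs are closed under union, so if they were also closed under complement they would be closed under intersection by De Morgan (L₁ ∩ L₂ is the complement of the union of the complements). But {aⁿbⁿcᵐ} ∩ {aᵐbⁿcⁿ} = {aⁿbⁿcⁿ} is not context-free although both operands are.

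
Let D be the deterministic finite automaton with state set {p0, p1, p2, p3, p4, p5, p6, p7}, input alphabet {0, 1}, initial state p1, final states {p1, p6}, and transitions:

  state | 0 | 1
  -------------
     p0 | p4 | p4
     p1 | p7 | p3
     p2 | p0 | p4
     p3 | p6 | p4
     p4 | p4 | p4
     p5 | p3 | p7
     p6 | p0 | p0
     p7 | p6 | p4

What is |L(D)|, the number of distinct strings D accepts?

The useful subgraph on states {p1, p3, p6, p7} is acyclic, so L(D) is finite; the longest accepting path visits 3 useful states, giving maximum string length 2.
Counting accepting paths from p1 by length: 1 of length 0, 2 of length 2. Total 3.

3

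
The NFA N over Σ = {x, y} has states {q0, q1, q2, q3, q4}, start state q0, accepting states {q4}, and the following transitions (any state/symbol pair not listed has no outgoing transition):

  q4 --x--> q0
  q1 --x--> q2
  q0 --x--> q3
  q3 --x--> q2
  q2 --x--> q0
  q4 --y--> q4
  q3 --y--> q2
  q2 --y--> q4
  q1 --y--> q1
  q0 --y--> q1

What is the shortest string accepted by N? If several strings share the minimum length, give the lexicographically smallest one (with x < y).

xxy

A breadth-first search from q0 reaches an accepting state first via the path q0 → q3 → q2 → q4 on input xxy.
No string of length < 3 is accepted (BFS exhausts all shorter strings without reaching an accepting state), and xxy is the lexicographically least accepting string of length 3.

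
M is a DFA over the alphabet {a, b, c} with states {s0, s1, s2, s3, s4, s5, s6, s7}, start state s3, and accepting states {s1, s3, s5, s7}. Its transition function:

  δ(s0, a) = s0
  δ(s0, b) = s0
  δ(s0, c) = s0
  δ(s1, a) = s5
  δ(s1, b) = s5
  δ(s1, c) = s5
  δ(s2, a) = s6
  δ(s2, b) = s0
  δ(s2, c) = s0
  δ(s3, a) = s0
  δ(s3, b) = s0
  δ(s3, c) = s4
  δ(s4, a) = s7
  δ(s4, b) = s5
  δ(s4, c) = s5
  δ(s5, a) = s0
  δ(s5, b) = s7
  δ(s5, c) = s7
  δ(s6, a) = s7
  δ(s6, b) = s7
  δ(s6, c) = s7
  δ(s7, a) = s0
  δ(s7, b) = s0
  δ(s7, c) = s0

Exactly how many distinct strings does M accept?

8

The useful subgraph on states {s3, s4, s5, s7} is acyclic, so L(M) is finite; the longest accepting path visits 4 useful states, giving maximum string length 3.
Counting accepting paths from s3 by length: 1 of length 0, 3 of length 2, 4 of length 3. Total 8.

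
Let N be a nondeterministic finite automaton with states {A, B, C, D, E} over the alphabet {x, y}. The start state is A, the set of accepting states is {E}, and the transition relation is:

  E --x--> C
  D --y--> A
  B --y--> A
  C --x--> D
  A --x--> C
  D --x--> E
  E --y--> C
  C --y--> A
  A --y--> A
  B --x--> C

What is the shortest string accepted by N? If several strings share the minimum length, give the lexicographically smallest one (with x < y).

A breadth-first search from A reaches an accepting state first via the path A → C → D → E on input xxx.
No string of length < 3 is accepted (BFS exhausts all shorter strings without reaching an accepting state), and xxx is the lexicographically least accepting string of length 3.

xxx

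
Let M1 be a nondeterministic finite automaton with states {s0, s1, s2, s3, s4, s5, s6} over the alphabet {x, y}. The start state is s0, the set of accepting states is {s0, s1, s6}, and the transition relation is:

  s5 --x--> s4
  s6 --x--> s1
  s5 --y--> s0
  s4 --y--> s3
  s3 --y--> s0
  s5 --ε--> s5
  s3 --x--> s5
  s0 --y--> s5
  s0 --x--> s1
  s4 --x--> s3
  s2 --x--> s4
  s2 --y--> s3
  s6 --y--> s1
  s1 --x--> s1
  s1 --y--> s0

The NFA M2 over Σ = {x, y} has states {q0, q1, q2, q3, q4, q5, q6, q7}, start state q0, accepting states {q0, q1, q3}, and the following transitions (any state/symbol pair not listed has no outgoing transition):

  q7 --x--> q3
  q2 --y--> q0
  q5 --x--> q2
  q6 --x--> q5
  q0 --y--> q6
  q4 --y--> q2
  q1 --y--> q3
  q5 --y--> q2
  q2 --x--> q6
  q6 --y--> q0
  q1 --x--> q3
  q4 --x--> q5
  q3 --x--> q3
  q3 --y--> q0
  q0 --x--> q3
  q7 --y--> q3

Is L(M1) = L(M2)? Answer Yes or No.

Yes

Exploring the product automaton M1 × M2 from the start pair (s0, q0), following both machines on each input symbol, reaches 5 state pairs: (s0, q0), (s1, q3), (s5, q6), (s4, q5), (s3, q2).
M1 accepts in {s0, s1, s6} and M2 accepts in {q0, q1, q3}. In every reachable pair the two components are either both accepting — (s0, q0), (s1, q3) — or both non-accepting, so no string is accepted by exactly one of the machines: L(M1) \ L(M2) and L(M2) \ L(M1) are both empty.
Hence every string is accepted by M1 iff it is accepted by M2, and the two languages coincide.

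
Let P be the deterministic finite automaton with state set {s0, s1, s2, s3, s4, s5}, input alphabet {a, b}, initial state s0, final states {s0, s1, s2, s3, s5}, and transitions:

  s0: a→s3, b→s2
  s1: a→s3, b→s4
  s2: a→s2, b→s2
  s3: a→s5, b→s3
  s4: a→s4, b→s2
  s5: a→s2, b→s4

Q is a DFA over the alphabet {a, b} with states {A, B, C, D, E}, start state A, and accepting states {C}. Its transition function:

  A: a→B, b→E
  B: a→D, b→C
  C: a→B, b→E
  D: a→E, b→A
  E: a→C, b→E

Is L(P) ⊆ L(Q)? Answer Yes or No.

The empty string ε is in L(P) but not in L(Q).
So L(P) ⊄ L(Q).

No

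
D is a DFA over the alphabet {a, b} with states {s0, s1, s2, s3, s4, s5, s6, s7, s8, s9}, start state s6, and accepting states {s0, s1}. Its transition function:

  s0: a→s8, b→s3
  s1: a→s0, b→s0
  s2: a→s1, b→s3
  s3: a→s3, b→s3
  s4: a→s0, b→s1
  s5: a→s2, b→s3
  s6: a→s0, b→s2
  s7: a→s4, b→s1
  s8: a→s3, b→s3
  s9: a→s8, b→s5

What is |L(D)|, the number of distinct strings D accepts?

4

The useful subgraph on states {s0, s1, s2, s6} is acyclic, so L(D) is finite; the longest accepting path visits 4 useful states, giving maximum string length 3.
Counting accepting paths from s6 by length: 1 of length 1, 1 of length 2, 2 of length 3. Total 4.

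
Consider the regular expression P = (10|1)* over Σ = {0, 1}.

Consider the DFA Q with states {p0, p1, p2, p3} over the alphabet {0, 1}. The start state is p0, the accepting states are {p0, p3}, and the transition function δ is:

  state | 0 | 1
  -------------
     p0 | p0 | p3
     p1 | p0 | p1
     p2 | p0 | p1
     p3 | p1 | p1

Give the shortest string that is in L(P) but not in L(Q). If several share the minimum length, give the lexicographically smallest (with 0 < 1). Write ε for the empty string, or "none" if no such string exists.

10

The string 10 is accepted by P but not by Q.
No shorter string lies in the difference, and 10 is the lexicographically first length-2 string in L(P) \ L(Q).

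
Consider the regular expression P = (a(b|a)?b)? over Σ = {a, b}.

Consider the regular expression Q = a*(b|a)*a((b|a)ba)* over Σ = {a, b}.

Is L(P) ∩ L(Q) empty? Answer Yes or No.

Yes

Converting the expression P to a DFA (subset construction, then merging equivalent states) gives the minimal DFA with states {p0, p1, p2, p3, p4, p5}, start state p0, accepting states {p0, p4, p5} and transitions p0: a→p1, b→p2; p1: a→p3, b→p4; p2: a→p2, b→p2; p3: a→p2, b→p5; p4: a→p2, b→p5; p5: a→p2, b→p2.
Converting the expression Q to a DFA (subset construction, then merging equivalent states) gives the minimal DFA with states {q0, q1}, start state q0, accepting states {q1} and transitions q0: a→q1, b→q0; q1: a→q1, b→q0.
Exploring the product automaton P × Q from the start pair (p0, q0), following both machines on each input symbol, reaches 7 state pairs: (p0, q0), (p1, q1), (p2, q0), (p3, q1), (p4, q0), (p2, q1), (p5, q0).
P accepts in {p0, p4, p5} and Q accepts in {q1}; no reachable pair has both components accepting, so no string drives both machines to acceptance simultaneously and L(P) ∩ L(Q) = ∅.
So no string is accepted by both, and the intersection is empty.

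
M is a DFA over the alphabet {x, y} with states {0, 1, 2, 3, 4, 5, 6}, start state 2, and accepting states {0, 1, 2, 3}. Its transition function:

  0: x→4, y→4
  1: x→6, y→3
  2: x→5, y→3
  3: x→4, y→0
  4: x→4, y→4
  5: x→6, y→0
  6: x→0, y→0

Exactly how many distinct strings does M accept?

The useful subgraph on states {0, 2, 3, 5, 6} is acyclic, so L(M) is finite; the longest accepting path visits 4 useful states, giving maximum string length 3.
Counting accepting paths from 2 by length: 1 of length 0, 1 of length 1, 2 of length 2, 2 of length 3. Total 6.

6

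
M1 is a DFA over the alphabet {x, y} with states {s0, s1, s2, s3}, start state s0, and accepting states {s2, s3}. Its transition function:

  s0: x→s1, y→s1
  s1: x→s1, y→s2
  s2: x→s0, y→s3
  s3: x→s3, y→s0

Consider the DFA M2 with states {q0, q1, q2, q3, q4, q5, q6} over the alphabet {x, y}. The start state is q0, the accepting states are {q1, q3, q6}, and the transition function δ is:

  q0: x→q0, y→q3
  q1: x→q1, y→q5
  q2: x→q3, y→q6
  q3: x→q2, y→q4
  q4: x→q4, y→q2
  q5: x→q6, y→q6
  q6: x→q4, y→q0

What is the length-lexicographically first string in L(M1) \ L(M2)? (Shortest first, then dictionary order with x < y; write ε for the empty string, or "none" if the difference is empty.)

yy

The string yy is accepted by M1 but not by M2.
No shorter string lies in the difference, and yy is the lexicographically first length-2 string in L(M1) \ L(M2).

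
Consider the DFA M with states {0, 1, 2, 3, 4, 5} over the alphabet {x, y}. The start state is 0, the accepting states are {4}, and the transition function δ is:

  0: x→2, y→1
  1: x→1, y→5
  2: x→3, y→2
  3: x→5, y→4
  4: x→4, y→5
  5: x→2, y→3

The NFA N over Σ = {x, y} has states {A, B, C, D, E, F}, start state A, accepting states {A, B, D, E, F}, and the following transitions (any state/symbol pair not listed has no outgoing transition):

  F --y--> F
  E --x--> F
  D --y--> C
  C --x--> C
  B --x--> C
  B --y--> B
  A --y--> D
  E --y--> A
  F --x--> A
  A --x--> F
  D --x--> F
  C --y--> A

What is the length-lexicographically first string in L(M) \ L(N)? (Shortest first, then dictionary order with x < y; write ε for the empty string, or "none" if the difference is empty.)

xxxyxyy

The string xxxyxyy is accepted by M but not by N.
No shorter string lies in the difference, and xxxyxyy is the lexicographically first length-7 string in L(M) \ L(N).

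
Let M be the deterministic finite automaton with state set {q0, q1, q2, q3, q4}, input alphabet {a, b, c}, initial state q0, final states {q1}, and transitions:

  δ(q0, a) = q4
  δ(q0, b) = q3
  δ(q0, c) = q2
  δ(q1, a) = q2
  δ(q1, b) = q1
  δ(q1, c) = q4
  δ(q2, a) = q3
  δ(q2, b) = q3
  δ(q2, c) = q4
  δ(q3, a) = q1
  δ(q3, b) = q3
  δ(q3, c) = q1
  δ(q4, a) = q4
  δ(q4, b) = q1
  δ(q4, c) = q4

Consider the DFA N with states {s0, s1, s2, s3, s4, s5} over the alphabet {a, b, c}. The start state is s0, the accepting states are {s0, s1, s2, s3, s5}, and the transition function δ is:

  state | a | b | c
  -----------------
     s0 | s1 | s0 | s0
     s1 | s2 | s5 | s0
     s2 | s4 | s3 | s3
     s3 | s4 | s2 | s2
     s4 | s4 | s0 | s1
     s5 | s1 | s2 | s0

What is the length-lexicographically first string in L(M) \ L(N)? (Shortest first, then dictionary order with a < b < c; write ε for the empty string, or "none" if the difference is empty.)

abaaa

The string abaaa is accepted by M but not by N.
No shorter string lies in the difference, and abaaa is the lexicographically first length-5 string in L(M) \ L(N).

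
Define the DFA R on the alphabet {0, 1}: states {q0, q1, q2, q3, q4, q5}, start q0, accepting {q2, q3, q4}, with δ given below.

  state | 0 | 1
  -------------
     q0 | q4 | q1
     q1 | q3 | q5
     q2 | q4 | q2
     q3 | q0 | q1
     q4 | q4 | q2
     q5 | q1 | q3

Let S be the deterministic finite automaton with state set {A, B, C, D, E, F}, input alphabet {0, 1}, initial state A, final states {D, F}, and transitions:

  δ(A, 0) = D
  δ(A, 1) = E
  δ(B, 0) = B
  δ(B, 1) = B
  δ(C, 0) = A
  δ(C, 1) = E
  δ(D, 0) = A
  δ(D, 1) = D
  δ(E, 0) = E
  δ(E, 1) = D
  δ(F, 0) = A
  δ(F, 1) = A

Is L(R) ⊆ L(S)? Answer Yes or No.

No

The string 00 is in L(R) but not in L(S).
So L(R) ⊄ L(S).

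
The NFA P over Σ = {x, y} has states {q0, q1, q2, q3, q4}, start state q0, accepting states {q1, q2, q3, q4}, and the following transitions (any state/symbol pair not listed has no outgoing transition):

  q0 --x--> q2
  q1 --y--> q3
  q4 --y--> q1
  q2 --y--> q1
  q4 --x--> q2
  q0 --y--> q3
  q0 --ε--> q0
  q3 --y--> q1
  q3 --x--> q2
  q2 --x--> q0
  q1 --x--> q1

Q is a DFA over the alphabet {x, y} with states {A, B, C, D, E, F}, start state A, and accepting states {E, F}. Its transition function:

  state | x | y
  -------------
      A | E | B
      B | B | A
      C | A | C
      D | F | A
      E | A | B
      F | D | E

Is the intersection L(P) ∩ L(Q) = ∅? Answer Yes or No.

The string x is accepted by both P and Q.
Hence L(P) ∩ L(Q) ≠ ∅.

No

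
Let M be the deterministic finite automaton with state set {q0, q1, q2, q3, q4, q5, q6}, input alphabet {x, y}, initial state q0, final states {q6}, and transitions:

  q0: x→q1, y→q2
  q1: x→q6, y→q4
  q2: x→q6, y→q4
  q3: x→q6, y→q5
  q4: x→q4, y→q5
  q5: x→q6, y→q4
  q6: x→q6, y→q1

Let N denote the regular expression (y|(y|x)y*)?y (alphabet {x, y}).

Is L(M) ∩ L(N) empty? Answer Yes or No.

Yes

Converting the expression N to a DFA (subset construction, then merging equivalent states) gives the minimal DFA with states {n0, n1, n2, n3}, start state n0, accepting states {n2} and transitions n0: x→n1, y→n2; n1: x→n3, y→n2; n2: x→n3, y→n2; n3: x→n3, y→n3.
Exploring the product automaton M × N from the start pair (q0, n0), following both machines on each input symbol, reaches 9 state pairs: (q0, n0), (q1, n1), (q2, n2), (q6, n3), (q4, n2), (q1, n3), (q4, n3), (q5, n2), (q5, n3).
M accepts in {q6} and N accepts in {n2}; no reachable pair has both components accepting, so no string drives both machines to acceptance simultaneously and L(M) ∩ L(N) = ∅.
So no string is accepted by both, and the intersection is empty.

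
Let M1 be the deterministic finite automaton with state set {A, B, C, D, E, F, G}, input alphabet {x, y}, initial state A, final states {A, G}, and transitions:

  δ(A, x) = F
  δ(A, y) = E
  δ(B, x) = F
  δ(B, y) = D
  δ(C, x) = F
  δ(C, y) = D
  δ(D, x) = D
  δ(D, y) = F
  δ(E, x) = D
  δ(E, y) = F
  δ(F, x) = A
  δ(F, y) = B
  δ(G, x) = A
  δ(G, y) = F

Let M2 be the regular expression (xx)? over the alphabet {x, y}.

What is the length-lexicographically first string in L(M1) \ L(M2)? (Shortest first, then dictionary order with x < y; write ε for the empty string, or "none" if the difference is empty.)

The string yyx is accepted by M1 but not by M2.
No shorter string lies in the difference, and yyx is the lexicographically first length-3 string in L(M1) \ L(M2).

yyx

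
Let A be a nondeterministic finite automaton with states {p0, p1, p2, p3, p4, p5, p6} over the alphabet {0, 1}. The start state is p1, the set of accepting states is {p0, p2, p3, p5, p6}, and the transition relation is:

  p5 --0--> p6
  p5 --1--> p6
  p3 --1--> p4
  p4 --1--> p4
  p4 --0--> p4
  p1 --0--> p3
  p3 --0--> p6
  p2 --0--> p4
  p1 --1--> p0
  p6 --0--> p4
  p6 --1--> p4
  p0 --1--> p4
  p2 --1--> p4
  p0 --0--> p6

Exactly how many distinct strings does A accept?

The useful subgraph on states {p0, p1, p3, p6} is acyclic, so L(A) is finite; the longest accepting path visits 3 useful states, giving maximum string length 2.
Counting accepting paths from p1 by length: 2 of length 1, 2 of length 2. Total 4.

4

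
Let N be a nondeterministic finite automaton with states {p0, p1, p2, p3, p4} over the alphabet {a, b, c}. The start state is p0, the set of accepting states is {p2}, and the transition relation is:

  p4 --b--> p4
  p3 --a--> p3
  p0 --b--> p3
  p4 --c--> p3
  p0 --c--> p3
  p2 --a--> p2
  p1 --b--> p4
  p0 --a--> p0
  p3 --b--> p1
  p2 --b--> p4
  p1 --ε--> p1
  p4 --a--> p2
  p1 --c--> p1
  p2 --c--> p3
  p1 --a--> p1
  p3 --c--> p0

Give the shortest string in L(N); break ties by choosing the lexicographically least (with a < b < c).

A breadth-first search from p0 reaches an accepting state first via the path p0 → p3 → p1 → p4 → p2 on input bbba.
No string of length < 4 is accepted (BFS exhausts all shorter strings without reaching an accepting state), and bbba is the lexicographically least accepting string of length 4.

bbba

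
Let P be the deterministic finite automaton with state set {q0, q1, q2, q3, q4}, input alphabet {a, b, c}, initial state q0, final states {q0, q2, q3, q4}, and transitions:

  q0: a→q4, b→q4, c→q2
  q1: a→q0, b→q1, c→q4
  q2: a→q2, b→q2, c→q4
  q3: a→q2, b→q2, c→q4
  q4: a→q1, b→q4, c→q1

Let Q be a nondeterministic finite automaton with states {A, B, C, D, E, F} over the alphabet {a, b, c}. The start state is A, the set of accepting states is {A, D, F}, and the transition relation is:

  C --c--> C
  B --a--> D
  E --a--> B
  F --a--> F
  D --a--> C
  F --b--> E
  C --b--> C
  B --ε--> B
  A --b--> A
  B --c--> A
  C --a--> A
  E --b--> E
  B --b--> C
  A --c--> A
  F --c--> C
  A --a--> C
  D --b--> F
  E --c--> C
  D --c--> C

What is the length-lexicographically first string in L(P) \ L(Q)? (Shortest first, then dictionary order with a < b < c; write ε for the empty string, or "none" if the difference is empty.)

a

The string a is accepted by P but not by Q.
No shorter string lies in the difference, and a is the lexicographically first length-1 string in L(P) \ L(Q).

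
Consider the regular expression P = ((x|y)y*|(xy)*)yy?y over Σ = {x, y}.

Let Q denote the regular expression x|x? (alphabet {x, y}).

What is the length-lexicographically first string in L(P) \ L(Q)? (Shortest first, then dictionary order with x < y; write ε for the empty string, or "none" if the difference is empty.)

yy

The string yy is accepted by P but not by Q.
No shorter string lies in the difference, and yy is the lexicographically first length-2 string in L(P) \ L(Q).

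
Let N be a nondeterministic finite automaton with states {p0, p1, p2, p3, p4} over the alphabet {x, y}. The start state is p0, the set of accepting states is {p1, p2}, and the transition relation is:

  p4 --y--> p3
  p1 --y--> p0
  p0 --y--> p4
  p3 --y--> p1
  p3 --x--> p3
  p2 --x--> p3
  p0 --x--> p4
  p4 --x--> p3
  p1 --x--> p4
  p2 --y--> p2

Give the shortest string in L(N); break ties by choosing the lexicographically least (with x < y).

A breadth-first search from p0 reaches an accepting state first via the path p0 → p4 → p3 → p1 on input xxy.
No string of length < 3 is accepted (BFS exhausts all shorter strings without reaching an accepting state), and xxy is the lexicographically least accepting string of length 3.

xxy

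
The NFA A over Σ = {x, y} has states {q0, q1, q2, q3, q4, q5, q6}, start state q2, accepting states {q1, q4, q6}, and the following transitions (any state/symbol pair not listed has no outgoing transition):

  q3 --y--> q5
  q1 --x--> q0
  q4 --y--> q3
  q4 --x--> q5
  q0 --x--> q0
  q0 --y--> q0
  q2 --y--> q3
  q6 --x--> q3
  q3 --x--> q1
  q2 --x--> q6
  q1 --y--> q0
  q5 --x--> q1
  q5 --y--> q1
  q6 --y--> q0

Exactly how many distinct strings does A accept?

7

The useful subgraph on states {q1, q2, q3, q5, q6} is acyclic, so L(A) is finite; the longest accepting path visits 5 useful states, giving maximum string length 4.
Counting accepting paths from q2 by length: 1 of length 1, 1 of length 2, 3 of length 3, 2 of length 4. Total 7.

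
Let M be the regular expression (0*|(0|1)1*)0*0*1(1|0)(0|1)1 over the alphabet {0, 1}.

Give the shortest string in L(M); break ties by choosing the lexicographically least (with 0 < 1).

1001

By inspection of the expression, no string of length less than 4 matches, and 1001 is the lexicographically first match of length 4.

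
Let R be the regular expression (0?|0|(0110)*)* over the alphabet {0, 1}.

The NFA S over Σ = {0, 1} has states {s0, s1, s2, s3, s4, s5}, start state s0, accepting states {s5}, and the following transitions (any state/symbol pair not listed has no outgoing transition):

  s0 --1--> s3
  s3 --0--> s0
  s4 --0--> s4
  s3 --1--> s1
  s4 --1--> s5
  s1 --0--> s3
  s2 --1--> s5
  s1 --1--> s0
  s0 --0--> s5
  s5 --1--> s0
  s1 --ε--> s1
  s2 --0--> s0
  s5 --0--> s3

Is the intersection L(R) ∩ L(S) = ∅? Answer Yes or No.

The string 0 is accepted by both R and S.
Hence L(R) ∩ L(S) ≠ ∅.

No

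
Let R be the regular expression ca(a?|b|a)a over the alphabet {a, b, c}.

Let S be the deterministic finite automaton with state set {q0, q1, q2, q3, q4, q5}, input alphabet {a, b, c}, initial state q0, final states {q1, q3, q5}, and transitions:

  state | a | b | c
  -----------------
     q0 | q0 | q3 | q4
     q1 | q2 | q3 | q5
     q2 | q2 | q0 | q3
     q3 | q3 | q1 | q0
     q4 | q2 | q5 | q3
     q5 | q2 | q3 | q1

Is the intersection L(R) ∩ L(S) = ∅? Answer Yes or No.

Yes

Converting the expression R to a DFA (subset construction, then merging equivalent states) gives the minimal DFA with states {r0, r1, r2, r3, r4, r5, r6}, start state r0, accepting states {r4, r6} and transitions r0: a→r1, b→r1, c→r2; r1: a→r1, b→r1, c→r1; r2: a→r3, b→r1, c→r1; r3: a→r4, b→r5, c→r1; r4: a→r6, b→r1, c→r1; r5: a→r6, b→r1, c→r1; r6: a→r1, b→r1, c→r1.
Exploring the product automaton R × S from the start pair (r0, q0), following both machines on each input symbol, reaches 13 state pairs: (r0, q0), (r1, q0), (r1, q3), (r2, q4), (r1, q4), (r1, q1), (r3, q2), (r1, q5), (r1, q2), (r4, q2), (r5, q0), (r6, q2), (r6, q0).
R accepts in {r4, r6} and S accepts in {q1, q3, q5}; no reachable pair has both components accepting, so no string drives both machines to acceptance simultaneously and L(R) ∩ L(S) = ∅.
So no string is accepted by both, and the intersection is empty.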